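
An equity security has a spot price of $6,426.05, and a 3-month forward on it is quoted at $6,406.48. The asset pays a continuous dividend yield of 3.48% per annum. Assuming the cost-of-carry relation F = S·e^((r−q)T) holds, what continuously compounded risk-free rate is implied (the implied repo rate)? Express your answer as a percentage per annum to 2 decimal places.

From F = S·e^((r−q)T): (r − q) = ln(F/S)/T
ln(6406.48/6426.05) = ln(0.996955) = -0.003050
(r − q) = -0.003050 / (3/12) = -0.012200
r = ln(F/S)/T + q = -0.012200 + 0.0348 = 0.022600
r = 2.26%

2.26%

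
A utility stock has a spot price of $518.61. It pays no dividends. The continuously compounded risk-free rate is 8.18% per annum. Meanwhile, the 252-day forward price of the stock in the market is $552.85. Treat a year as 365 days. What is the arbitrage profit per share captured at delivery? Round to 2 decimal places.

$4.11 per share

Fair forward: F* = S·e^(carry·T), with carry = r = 0.0818
F* = 518.61 · e^(0.0818 × 252/365) = 518.61 · e^0.056476 = 518.61 × 1.058101 = $548.7418
Market $552.85 > fair $548.7418: forward overpriced → cash-and-carry (buy spot, short the forward).
At maturity, profit = |F_mkt − F*| = |552.85 − 548.7418| = $4.11 per share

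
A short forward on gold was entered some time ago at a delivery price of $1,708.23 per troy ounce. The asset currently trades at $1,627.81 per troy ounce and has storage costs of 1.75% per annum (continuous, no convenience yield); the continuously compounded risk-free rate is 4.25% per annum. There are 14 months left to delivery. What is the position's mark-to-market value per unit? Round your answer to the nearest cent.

Current fair forward for the remaining 14 months: F = S·e^((r + u)·T), (r + u) = 0.0425 + 0.0175 = 0.0600
F = 1627.81 · e^(0.0600 × 14/12) = 1627.81 × 1.07250818 = 1745.8395
Value of long forward = (F − K)·e^(−rT) = (1745.8395 − 1708.23) · e^(−0.0425·14/12)
= 37.6095 × 0.95162585 = 35.79
Short position value = −(long value) = -$35.79

-$35.79 per troy ounce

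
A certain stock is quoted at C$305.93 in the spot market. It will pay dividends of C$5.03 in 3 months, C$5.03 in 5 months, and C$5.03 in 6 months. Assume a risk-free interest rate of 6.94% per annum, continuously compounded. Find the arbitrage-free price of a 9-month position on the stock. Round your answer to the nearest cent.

PV(dividends) I = 5.03·e^(−0.0694·3/12) + 5.03·e^(−0.0694·5/12) + 5.03·e^(−0.0694·6/12)
I = 4.9435 + 4.8866 + 4.8585 = 14.6886
F = (S − I)·e^(rT) = (305.93 − 14.6886) · e^(0.0694·9/12)
= 291.2414 · e^0.052050 = 291.2414 × 1.053428 = C$306.80

C$306.80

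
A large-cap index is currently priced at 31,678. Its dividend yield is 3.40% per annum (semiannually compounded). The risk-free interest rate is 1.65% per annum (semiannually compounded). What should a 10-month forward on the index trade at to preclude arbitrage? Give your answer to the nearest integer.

F = S · (1+r/2)^(2T) / (1+q/2)^(2T)
= 31678 × 1.013788 / 1.028494 = 31678 × 0.985701
F = 31,225

31,225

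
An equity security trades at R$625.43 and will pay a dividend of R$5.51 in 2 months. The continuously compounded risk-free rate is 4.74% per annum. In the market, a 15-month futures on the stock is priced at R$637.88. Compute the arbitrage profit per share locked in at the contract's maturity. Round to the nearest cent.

PV(dividends) I = 5.51·e^(−0.0474·2/12) = 5.4666
Fair futures F* = (S − I)·e^(rT) = (625.43 − 5.4666)·e^0.059250 = 619.9634 × 1.061040 = 657.8060
Market R$637.88 < fair 657.8060: forward underpriced → reverse cash-and-carry (short the stock, invest proceeds at r, pay the dividends, go long the forward).
Profit at T = |F_mkt − F*| = |637.88 − 657.8060| = R$19.93 per share

R$19.93 per share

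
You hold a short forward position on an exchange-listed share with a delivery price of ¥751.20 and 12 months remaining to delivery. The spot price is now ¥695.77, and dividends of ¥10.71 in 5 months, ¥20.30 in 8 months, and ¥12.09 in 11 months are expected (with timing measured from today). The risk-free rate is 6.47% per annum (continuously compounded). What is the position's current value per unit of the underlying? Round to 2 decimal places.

¥49.63

PV(remaining dividends) I = 10.71·e^(−0.0647·5/12) + 20.30·e^(−0.0647·8/12) + 12.09·e^(−0.0647·11/12) = 41.2620
Current forward F = (S − I)·e^(rT) = (695.77 − 41.2620)·e^(0.0647·12/12) = 654.5080 × 1.066839 = 698.2547
Value (long) = (F − K)·e^(−rT) = (698.2547 − 751.20) × 0.937349 = -49.6282
Short position value = −(long value) = ¥49.63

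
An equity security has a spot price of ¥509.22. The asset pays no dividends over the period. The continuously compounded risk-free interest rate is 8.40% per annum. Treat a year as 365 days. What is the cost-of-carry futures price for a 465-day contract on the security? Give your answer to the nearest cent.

¥566.74

F = S·e^(rT) = 509.22 · e^(0.0840 × 465/365)
= 509.22 · e^0.107014 = 509.22 × 1.112950
F = ¥566.74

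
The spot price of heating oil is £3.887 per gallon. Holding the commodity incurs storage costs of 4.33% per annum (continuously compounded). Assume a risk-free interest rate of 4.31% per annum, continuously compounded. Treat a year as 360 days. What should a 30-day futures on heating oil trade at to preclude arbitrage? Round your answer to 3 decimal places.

£3.915 per gallon

Net carry = r + u − y = 0.0431 + 0.0433 − 0.0000 = 0.0864
F = S·e^((r+u−y)T) = 3.887 · e^(0.0864 × 30/360) = 3.887 · e^0.007200
= 3.887 × 1.007226 = £3.915 per gallon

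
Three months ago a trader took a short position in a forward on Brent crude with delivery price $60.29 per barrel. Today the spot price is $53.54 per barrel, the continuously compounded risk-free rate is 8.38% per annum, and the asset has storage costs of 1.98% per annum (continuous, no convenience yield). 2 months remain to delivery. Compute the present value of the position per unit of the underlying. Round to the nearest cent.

$5.74 per barrel

Current fair forward for the remaining 2 months: F = S·e^((r + u)·T), (r + u) = 0.0838 + 0.0198 = 0.1036
F = 53.54 · e^(0.1036 × 2/12) = 53.54 × 1.017417 = 54.4725
Value of long forward = (F − K)·e^(−rT) = (54.4725 − 60.29) · e^(−0.0838·2/12)
= -5.8175 × 0.986130 = -5.74
Short position value = −(long value) = $5.74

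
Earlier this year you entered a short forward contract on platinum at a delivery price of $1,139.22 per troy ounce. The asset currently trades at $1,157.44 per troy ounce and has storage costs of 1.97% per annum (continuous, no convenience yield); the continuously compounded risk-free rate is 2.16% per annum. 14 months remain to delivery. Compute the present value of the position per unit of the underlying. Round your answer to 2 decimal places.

Current fair forward for the remaining 14 months: F = S·e^((r + u)·T), (r + u) = 0.0216 + 0.0197 = 0.0413
F = 1157.44 · e^(0.0413 × 14/12) = 1157.44 × 1.04936302 = 1214.5747
Value of long forward = (F − K)·e^(−rT) = (1214.5747 − 1139.22) · e^(−0.0216·14/12)
= 75.3547 × 0.97511487 = 73.48
Short position value = −(long value) = -$73.48

-$73.48 per troy ounce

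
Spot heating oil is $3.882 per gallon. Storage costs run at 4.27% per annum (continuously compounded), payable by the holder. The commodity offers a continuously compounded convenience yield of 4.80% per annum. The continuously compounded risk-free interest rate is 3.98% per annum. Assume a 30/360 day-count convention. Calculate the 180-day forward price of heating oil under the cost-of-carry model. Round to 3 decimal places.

Net carry = r + u − y = 0.0398 + 0.0427 − 0.0480 = 0.0345
F = S·e^((r+u−y)T) = 3.882 · e^(0.0345 × 180/360) = 3.882 · e^0.017250
= 3.882 × 1.017400 = $3.950 per gallon

$3.950 per gallon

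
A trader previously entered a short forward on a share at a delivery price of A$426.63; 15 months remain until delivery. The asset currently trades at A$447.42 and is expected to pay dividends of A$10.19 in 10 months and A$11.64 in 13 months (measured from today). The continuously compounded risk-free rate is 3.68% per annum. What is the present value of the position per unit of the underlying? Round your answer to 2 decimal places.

-A$18.90

PV(remaining dividends) I = 10.19·e^(−0.0368·10/12) + 11.64·e^(−0.0368·13/12) = 21.0673
Current forward F = (S − I)·e^(rT) = (447.42 − 21.0673)·e^(0.0368·15/12) = 426.3527 × 1.047074 = 446.4228
Value (long) = (F − K)·e^(−rT) = (446.4228 − 426.63) × 0.955042 = 18.9030
Short position value = −(long value) = -A$18.90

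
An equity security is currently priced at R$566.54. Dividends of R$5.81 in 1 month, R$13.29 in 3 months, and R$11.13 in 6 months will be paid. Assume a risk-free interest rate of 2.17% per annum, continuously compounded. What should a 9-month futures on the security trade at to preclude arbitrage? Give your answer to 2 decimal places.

R$545.32

PV(dividends) I = 5.81·e^(−0.0217·1/12) + 13.29·e^(−0.0217·3/12) + 11.13·e^(−0.0217·6/12)
I = 5.7995 + 13.2181 + 11.0099 = 30.0275
F = (S − I)·e^(rT) = (566.54 − 30.0275) · e^(0.0217·9/12)
= 536.5125 · e^0.016275 = 536.5125 × 1.016408 = R$545.32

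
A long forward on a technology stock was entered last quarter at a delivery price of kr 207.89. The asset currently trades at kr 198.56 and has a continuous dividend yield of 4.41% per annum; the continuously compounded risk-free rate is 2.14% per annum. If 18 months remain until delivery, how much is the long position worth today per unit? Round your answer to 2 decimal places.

-kr 15.47

Current fair forward for the remaining 18 months: F = S·e^((r − q)·T), (r − q) = 0.0214 − 0.0441 = -0.0227
F = 198.56 · e^(-0.0227 × 18/12) = 198.56 × 0.966523 = 191.9128
Value of long forward = (F − K)·e^(−rT) = (191.9128 − 207.89) · e^(−0.0214·18/12)
= -15.9772 × 0.968410 = -15.47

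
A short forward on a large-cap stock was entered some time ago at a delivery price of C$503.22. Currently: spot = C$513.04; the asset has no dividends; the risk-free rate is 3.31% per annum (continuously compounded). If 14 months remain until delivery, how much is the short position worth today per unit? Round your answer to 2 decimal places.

-C$28.88

Current fair forward for the remaining 14 months: F = S·e^(r·T), r = 0.0331
F = 513.04 · e^(0.0331 × 14/12) = 513.04 × 1.039372 = 533.2394
Value of long forward = (F − K)·e^(−rT) = (533.2394 − 503.22) · e^(−0.0331·14/12)
= 30.0194 × 0.962119 = 28.88
Short position value = −(long value) = -C$28.88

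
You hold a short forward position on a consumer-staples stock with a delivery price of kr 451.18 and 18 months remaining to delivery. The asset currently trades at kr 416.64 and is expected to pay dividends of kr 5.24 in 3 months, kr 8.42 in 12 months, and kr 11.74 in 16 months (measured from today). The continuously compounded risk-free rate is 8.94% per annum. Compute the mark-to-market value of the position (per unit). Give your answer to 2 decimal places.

kr 1.16

PV(remaining dividends) I = 5.24·e^(−0.0894·3/12) + 8.42·e^(−0.0894·12/12) + 11.74·e^(−0.0894·16/12) = 23.2449
Current forward F = (S − I)·e^(rT) = (416.64 − 23.2449)·e^(0.0894·18/12) = 393.3951 × 1.143507 = 449.8501
Value (long) = (F − K)·e^(−rT) = (449.8501 − 451.18) × 0.874503 = -1.1630
Short position value = −(long value) = kr 1.16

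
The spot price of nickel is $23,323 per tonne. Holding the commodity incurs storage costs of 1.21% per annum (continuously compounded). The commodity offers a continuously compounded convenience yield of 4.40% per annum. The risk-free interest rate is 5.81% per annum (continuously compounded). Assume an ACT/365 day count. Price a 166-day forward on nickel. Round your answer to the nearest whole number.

$23,603 per tonne

Net carry = r + u − y = 0.0581 + 0.0121 − 0.0440 = 0.0262
F = S·e^((r+u−y)T) = 23323 · e^(0.0262 × 166/365) = 23323 · e^0.011916
= 23323 × 1.011987 = $23,603 per tonne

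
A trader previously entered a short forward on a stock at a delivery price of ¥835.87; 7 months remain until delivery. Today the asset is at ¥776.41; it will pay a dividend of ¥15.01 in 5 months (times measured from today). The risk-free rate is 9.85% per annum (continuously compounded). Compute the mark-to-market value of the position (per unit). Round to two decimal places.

PV(remaining dividends) I = 15.01·e^(−0.0985·5/12) = 14.4064
Current forward F = (S − I)·e^(rT) = (776.41 − 14.4064)·e^(0.0985·7/12) = 762.0036 × 1.059141 = 807.0693
Value (long) = (F − K)·e^(−rT) = (807.0693 − 835.87) × 0.944161 = -27.1925
Short position value = −(long value) = ¥27.19

¥27.19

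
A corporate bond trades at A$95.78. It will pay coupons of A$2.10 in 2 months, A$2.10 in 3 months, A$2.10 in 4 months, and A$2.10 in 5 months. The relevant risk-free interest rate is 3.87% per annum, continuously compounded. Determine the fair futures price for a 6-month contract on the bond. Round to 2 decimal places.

PV(coupons) I = 2.10·e^(−0.0387·2/12) + 2.10·e^(−0.0387·3/12) + 2.10·e^(−0.0387·4/12) + 2.10·e^(−0.0387·5/12)
I = 2.0865 + 2.0798 + 2.0731 + 2.0664 = 8.3058
F = (S − I)·e^(rT) = (95.78 − 8.3058) · e^(0.0387·6/12)
= 87.4742 · e^0.019350 = 87.4742 × 1.019538 = A$89.18

A$89.18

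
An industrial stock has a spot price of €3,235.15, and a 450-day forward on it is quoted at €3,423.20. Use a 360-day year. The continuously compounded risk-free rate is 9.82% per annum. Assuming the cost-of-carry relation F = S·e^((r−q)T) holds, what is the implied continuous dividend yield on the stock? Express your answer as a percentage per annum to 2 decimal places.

5.30%

From F = S·e^((r−q)T): (r − q) = ln(F/S)/T
ln(3423.20/3235.15) = ln(1.058127) = 0.056500
(r − q) = 0.056500 / (450/360) = 0.045200
q = r − ln(F/S)/T = 0.0982 − 0.045200 = 0.053000
q = 5.30%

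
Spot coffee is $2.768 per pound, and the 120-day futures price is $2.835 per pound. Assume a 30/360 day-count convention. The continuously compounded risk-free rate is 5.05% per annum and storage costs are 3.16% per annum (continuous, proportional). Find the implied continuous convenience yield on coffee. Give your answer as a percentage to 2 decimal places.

1.03%

F = S·e^((r+u−y)T) ⇒ (r+u−y) = ln(F/S)/T
ln(2.835/2.768) = 0.023917; /T ⇒ 0.071751
y = r + u − ln(F/S)/T = 0.0505 + 0.0316 − 0.071751 = 0.010349
y = 1.03%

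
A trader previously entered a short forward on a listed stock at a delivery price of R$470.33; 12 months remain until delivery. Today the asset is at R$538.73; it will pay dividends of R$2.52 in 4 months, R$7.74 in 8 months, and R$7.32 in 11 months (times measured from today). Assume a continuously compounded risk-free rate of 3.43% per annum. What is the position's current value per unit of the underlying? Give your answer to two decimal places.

-R$67.11

PV(remaining dividends) I = 2.52·e^(−0.0343·4/12) + 7.74·e^(−0.0343·8/12) + 7.32·e^(−0.0343·11/12) = 17.1498
Current forward F = (S − I)·e^(rT) = (538.73 − 17.1498)·e^(0.0343·12/12) = 521.5802 × 1.034895 = 539.7807
Value (long) = (F − K)·e^(−rT) = (539.7807 − 470.33) × 0.966282 = 67.1090
Short position value = −(long value) = -R$67.11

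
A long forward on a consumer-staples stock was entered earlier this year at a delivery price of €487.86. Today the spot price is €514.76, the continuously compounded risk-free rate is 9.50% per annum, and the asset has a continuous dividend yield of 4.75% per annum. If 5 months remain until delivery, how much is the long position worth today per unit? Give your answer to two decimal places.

Current fair forward for the remaining 5 months: F = S·e^((r − q)·T), (r − q) = 0.0950 − 0.0475 = 0.0475
F = 514.76 · e^(0.0475 × 5/12) = 514.76 × 1.019989 = 525.0495
Value of long forward = (F − K)·e^(−rT) = (525.0495 − 487.86) · e^(−0.0950·5/12)
= 37.1895 × 0.961190 = 35.75

€35.75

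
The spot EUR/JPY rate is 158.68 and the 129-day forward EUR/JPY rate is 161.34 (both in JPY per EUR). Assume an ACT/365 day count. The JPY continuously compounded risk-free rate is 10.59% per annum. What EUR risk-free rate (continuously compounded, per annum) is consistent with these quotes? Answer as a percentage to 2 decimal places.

5.89%

F = S·e^((r_JPY − r_EUR)T) ⇒ r_EUR = r_JPY − ln(F/S)/T
ln(161.34/158.68) = 0.016624; /(129/365) = 0.047037
r_EUR = 0.1059 − 0.047037 = 0.058863
r_EUR = 5.89%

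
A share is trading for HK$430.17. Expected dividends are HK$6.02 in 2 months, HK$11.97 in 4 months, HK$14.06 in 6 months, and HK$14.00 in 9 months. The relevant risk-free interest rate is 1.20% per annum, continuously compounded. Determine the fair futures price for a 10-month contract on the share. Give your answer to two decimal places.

PV(dividends) I = 6.02·e^(−0.0120·2/12) + 11.97·e^(−0.0120·4/12) + 14.06·e^(−0.0120·6/12) + 14.00·e^(−0.0120·9/12)
I = 6.0080 + 11.9222 + 13.9759 + 13.8746 = 45.7807
F = (S − I)·e^(rT) = (430.17 − 45.7807) · e^(0.0120·10/12)
= 384.3893 · e^0.010000 = 384.3893 × 1.010050 = HK$388.25

HK$388.25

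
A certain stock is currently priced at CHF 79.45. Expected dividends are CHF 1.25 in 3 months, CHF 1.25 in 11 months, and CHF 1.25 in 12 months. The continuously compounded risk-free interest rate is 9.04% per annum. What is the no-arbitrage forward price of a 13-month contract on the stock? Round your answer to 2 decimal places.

PV(dividends) I = 1.25·e^(−0.0904·3/12) + 1.25·e^(−0.0904·11/12) + 1.25·e^(−0.0904·12/12)
I = 1.2221 + 1.1506 + 1.1420 = 3.5147
F = (S − I)·e^(rT) = (79.45 − 3.5147) · e^(0.0904·13/12)
= 75.9353 · e^0.097933 = 75.9353 × 1.102889 = CHF 83.75

CHF 83.75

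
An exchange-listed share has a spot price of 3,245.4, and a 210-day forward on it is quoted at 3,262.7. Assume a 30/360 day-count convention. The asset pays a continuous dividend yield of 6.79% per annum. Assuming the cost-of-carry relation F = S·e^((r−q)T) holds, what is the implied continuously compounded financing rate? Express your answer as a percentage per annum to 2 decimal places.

From F = S·e^((r−q)T): (r − q) = ln(F/S)/T
ln(3262.7/3245.4) = ln(1.005331) = 0.005317
(r − q) = 0.005317 / (210/360) = 0.009115
r = ln(F/S)/T + q = 0.009115 + 0.0679 = 0.077015
r = 7.70%

7.70%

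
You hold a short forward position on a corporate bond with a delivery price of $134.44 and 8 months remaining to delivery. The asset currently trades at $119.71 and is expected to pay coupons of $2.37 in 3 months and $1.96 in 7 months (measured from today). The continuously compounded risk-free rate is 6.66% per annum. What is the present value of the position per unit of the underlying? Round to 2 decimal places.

PV(remaining coupons) I = 2.37·e^(−0.0666·3/12) + 1.96·e^(−0.0666·7/12) = 4.2162
Current forward F = (S − I)·e^(rT) = (119.71 − 4.2162)·e^(0.0666·8/12) = 115.4938 × 1.045400 = 120.7372
Value (long) = (F − K)·e^(−rT) = (120.7372 − 134.44) × 0.956571 = -13.1077
Short position value = −(long value) = $13.11

$13.11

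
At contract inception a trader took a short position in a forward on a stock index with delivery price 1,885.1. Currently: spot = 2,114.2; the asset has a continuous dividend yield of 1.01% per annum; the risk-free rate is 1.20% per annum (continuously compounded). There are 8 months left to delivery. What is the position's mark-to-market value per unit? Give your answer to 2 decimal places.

-229.93

Current fair forward for the remaining 8 months: F = S·e^((r − q)·T), (r − q) = 0.0120 − 0.0101 = 0.0019
F = 2114.2 · e^(0.0019 × 8/12) = 2114.2 × 1.00126747 = 2116.8797
Value of long forward = (F − K)·e^(−rT) = (2116.8797 − 1885.1) · e^(−0.0120·8/12)
= 231.7797 × 0.99203191 = 229.93
Short position value = −(long value) = -229.93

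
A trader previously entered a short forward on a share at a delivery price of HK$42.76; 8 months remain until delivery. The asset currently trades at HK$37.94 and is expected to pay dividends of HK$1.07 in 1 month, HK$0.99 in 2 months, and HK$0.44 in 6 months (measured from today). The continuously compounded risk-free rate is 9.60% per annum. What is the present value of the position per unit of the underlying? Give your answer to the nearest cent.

HK$4.62

PV(remaining dividends) I = 1.07·e^(−0.0960·1/12) + 0.99·e^(−0.0960·2/12) + 0.44·e^(−0.0960·6/12) = 2.4551
Current forward F = (S − I)·e^(rT) = (37.94 − 2.4551)·e^(0.0960·8/12) = 35.4849 × 1.066092 = 37.8302
Value (long) = (F − K)·e^(−rT) = (37.8302 − 42.76) × 0.938005 = -4.6242
Short position value = −(long value) = HK$4.62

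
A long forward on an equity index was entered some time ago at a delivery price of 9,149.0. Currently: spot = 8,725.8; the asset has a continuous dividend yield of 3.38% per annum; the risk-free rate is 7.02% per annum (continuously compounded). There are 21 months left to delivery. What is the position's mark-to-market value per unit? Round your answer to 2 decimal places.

Current fair forward for the remaining 21 months: F = S·e^((r − q)·T), (r − q) = 0.0702 − 0.0338 = 0.0364
F = 8725.8 · e^(0.0364 × 21/12) = 8725.8 × 1.06577262 = 9299.7187
Value of long forward = (F − K)·e^(−rT) = (9299.7187 − 9149.0) · e^(−0.0702·21/12)
= 150.7187 × 0.88439631 = 133.30

133.30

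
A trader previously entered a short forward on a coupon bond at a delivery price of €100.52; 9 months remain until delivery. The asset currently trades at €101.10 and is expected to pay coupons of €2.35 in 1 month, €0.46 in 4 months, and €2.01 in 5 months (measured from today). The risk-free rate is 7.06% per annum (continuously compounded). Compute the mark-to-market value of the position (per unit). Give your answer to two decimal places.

PV(remaining coupons) I = 2.35·e^(−0.0706·1/12) + 0.46·e^(−0.0706·4/12) + 2.01·e^(−0.0706·5/12) = 4.7372
Current forward F = (S − I)·e^(rT) = (101.10 − 4.7372)·e^(0.0706·9/12) = 96.3628 × 1.054377 = 101.6027
Value (long) = (F − K)·e^(−rT) = (101.6027 − 100.52) × 0.948427 = 1.0269
Short position value = −(long value) = -€1.03

-€1.03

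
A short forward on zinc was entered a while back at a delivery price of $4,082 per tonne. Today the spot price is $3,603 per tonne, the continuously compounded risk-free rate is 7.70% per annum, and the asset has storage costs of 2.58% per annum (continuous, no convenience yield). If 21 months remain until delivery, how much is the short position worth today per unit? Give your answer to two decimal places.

-$202.00 per tonne

Current fair forward for the remaining 21 months: F = S·e^((r + u)·T), (r + u) = 0.0770 + 0.0258 = 0.1028
F = 3603 · e^(0.1028 × 21/12) = 3603 × 1.19709765 = 4313.1428
Value of long forward = (F − K)·e^(−rT) = (4313.1428 − 4082) · e^(−0.0770·21/12)
= 231.1428 × 0.87393437 = 202.00
Short position value = −(long value) = -$202.00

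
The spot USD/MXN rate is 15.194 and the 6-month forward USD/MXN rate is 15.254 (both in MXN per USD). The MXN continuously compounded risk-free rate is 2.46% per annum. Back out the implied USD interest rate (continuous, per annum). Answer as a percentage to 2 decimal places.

F = S·e^((r_MXN − r_USD)T) ⇒ r_USD = r_MXN − ln(F/S)/T
ln(15.254/15.194) = 0.003941; /(6/12) = 0.007882
r_USD = 0.0246 − 0.007882 = 0.016718
r_USD = 1.67%

1.67%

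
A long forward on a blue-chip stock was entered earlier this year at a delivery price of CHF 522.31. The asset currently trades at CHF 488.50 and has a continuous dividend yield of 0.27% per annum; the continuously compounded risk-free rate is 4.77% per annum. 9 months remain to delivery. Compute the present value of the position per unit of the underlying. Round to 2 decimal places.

Current fair forward for the remaining 9 months: F = S·e^((r − q)·T), (r − q) = 0.0477 − 0.0027 = 0.0450
F = 488.50 · e^(0.0450 × 9/12) = 488.50 × 1.034326 = 505.2683
Value of long forward = (F − K)·e^(−rT) = (505.2683 − 522.31) · e^(−0.0477·9/12)
= -17.0417 × 0.964857 = -16.44

-CHF 16.44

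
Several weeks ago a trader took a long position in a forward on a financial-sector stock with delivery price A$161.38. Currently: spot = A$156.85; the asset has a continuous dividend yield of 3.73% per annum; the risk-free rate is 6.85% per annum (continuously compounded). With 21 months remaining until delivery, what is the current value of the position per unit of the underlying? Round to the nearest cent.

A$3.79

Current fair forward for the remaining 21 months: F = S·e^((r − q)·T), (r − q) = 0.0685 − 0.0373 = 0.0312
F = 156.85 · e^(0.0312 × 21/12) = 156.85 × 1.056118 = 165.6521
Value of long forward = (F − K)·e^(−rT) = (165.6521 − 161.38) · e^(−0.0685·21/12)
= 4.2721 × 0.887031 = 3.79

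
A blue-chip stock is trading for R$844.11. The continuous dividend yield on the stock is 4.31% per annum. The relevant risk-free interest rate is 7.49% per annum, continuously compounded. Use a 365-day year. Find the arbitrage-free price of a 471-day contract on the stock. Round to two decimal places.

R$879.47

F = S·e^((r − q)T) = 844.11 · e^((0.0749 − 0.0431) × 471/365)
= 844.11 · e^0.041035 = 844.11 × 1.041889
F = R$879.47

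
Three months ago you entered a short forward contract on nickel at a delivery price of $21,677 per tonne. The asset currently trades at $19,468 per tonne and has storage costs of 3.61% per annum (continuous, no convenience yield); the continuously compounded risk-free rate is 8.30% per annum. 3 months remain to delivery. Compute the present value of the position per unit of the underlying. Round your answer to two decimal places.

Current fair forward for the remaining 3 months: F = S·e^((r + u)·T), (r + u) = 0.0830 + 0.0361 = 0.1191
F = 19468 · e^(0.1191 × 3/12) = 19468 × 1.03022271 = 20056.3757
Value of long forward = (F − K)·e^(−rT) = (20056.3757 − 21677) · e^(−0.0830·3/12)
= -1620.6243 × 0.97946380 = -1587.34
Short position value = −(long value) = $1587.34

$1587.34 per tonne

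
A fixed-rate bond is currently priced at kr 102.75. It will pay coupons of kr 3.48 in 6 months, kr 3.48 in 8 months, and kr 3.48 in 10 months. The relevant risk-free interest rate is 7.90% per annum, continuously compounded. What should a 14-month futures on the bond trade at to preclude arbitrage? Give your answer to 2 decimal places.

kr 101.81

PV(coupons) I = 3.48·e^(−0.0790·6/12) + 3.48·e^(−0.0790·8/12) + 3.48·e^(−0.0790·10/12)
I = 3.3452 + 3.3015 + 3.2583 = 9.9050
F = (S − I)·e^(rT) = (102.75 − 9.9050) · e^(0.0790·14/12)
= 92.8450 · e^0.092167 = 92.8450 × 1.096548 = kr 101.81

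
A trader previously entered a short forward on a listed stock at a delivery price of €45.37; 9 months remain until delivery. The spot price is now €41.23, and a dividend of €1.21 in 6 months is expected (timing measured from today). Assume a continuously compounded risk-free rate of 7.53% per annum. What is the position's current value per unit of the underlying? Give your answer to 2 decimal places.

PV(remaining dividends) I = 1.21·e^(−0.0753·6/12) = 1.1653
Current forward F = (S − I)·e^(rT) = (41.23 − 1.1653)·e^(0.0753·9/12) = 40.0647 × 1.058100 = 42.3925
Value (long) = (F − K)·e^(−rT) = (42.3925 − 45.37) × 0.945090 = -2.8140
Short position value = −(long value) = €2.81

€2.81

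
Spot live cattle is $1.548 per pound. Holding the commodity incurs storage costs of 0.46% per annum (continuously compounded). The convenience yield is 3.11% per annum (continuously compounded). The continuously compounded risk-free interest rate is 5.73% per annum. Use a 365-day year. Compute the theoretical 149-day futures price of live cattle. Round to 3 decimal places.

$1.568 per pound

Net carry = r + u − y = 0.0573 + 0.0046 − 0.0311 = 0.0308
F = S·e^((r+u−y)T) = 1.548 · e^(0.0308 × 149/365) = 1.548 · e^0.012573
= 1.548 × 1.012652 = $1.568 per pound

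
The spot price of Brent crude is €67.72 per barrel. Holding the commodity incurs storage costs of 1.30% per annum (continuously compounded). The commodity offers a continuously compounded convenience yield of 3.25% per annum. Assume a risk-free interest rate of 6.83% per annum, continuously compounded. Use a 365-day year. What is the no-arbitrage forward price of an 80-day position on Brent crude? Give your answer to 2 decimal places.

€68.45 per barrel

Net carry = r + u − y = 0.0683 + 0.0130 − 0.0325 = 0.0488
F = S·e^((r+u−y)T) = 67.72 · e^(0.0488 × 80/365) = 67.72 · e^0.010696
= 67.72 × 1.010753 = €68.45 per barrel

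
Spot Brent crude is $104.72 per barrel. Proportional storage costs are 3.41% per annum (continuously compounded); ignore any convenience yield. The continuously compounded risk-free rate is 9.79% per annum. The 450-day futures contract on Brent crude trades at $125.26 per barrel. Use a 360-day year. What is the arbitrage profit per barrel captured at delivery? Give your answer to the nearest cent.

Fair futures: F* = S·e^(carry·T), with carry = (r + u) = 0.0979 + 0.0341 = 0.1320
F* = 104.72 · e^(0.1320 × 450/360) = 104.72 · e^0.165000 = 104.72 × 1.179393 = $123.5060
Market $125.26 > fair $123.5060: forward overpriced → cash-and-carry (buy spot, short the forward).
At maturity, profit = |F_mkt − F*| = |125.26 − 123.5060| = $1.75 per barrel

$1.75 per barrel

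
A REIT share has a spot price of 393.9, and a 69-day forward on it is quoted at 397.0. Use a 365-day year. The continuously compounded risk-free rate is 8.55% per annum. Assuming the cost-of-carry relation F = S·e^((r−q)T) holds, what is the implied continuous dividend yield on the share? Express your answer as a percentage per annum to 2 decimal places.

From F = S·e^((r−q)T): (r − q) = ln(F/S)/T
ln(397.0/393.9) = ln(1.007870) = 0.007839
(r − q) = 0.007839 / (69/365) = 0.041467
q = r − ln(F/S)/T = 0.0855 − 0.041467 = 0.044033
q = 4.40%

4.40%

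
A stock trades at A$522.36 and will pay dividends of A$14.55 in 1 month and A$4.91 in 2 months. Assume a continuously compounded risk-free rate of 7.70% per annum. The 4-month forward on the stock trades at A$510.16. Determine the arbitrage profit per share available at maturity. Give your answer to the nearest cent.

A$5.97 per share

PV(dividends) I = 14.55·e^(−0.0770·1/12) + 4.91·e^(−0.0770·2/12) = 19.3043
Fair forward F* = (S − I)·e^(rT) = (522.36 − 19.3043)·e^0.025667 = 503.0557 × 1.025999 = 516.1346
Market A$510.16 < fair 516.1346: forward underpriced → reverse cash-and-carry (short the stock, invest proceeds at r, pay the dividends, go long the forward).
Profit at T = |F_mkt − F*| = |510.16 − 516.1346| = A$5.97 per share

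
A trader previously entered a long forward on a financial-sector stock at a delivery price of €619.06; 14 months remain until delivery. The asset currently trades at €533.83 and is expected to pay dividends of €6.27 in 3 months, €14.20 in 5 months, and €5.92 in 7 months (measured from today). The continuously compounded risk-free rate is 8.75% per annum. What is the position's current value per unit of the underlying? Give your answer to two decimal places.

PV(remaining dividends) I = 6.27·e^(−0.0875·3/12) + 14.20·e^(−0.0875·5/12) + 5.92·e^(−0.0875·7/12) = 25.4514
Current forward F = (S − I)·e^(rT) = (533.83 − 25.4514)·e^(0.0875·14/12) = 508.3786 × 1.107476 = 563.0171
Value (long) = (F − K)·e^(−rT) = (563.0171 − 619.06) × 0.902954 = -50.6042
Value = -€50.60

-€50.60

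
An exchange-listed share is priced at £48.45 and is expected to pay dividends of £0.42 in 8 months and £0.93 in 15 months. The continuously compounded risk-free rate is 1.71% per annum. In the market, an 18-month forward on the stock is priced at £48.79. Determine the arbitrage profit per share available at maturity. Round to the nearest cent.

£0.44 per share

PV(dividends) I = 0.42·e^(−0.0171·8/12) + 0.93·e^(−0.0171·15/12) = 1.3256
Fair forward F* = (S − I)·e^(rT) = (48.45 − 1.3256)·e^0.025650 = 47.1244 × 1.025982 = 48.3488
Market £48.79 > fair 48.3488: forward overpriced → cash-and-carry (borrow at r, buy the stock and collect the dividends, short the forward).
Profit at T = |F_mkt − F*| = |48.79 − 48.3488| = £0.44 per share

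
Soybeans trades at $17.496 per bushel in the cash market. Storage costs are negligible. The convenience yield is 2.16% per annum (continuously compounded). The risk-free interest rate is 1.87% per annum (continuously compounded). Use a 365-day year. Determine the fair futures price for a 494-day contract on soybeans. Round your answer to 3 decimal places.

$17.427 per bushel

Net carry = r + u − y = 0.0187 + 0.0000 − 0.0216 = -0.0029
F = S·e^((r+u−y)T) = 17.496 · e^(-0.0029 × 494/365) = 17.496 · e^-0.003925
= 17.496 × 0.996083 = $17.427 per bushel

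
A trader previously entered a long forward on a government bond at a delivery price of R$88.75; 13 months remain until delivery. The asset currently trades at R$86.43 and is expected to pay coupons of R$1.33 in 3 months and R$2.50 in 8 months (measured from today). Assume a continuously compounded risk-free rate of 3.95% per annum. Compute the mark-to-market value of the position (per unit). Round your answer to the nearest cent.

PV(remaining coupons) I = 1.33·e^(−0.0395·3/12) + 2.50·e^(−0.0395·8/12) = 3.7520
Current forward F = (S − I)·e^(rT) = (86.43 − 3.7520)·e^(0.0395·13/12) = 82.6780 × 1.043720 = 86.2927
Value (long) = (F − K)·e^(−rT) = (86.2927 − 88.75) × 0.958111 = -2.3544
Value = -R$2.35

-R$2.35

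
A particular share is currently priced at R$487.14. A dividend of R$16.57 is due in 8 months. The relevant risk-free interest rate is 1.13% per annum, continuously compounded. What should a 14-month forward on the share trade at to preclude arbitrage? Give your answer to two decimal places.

R$476.94

PV(dividends) I = 16.57·e^(−0.0113·8/12)
I = 16.4456
F = (S − I)·e^(rT) = (487.14 − 16.4456) · e^(0.0113·14/12)
= 470.6944 · e^0.013183 = 470.6944 × 1.013270 = R$476.94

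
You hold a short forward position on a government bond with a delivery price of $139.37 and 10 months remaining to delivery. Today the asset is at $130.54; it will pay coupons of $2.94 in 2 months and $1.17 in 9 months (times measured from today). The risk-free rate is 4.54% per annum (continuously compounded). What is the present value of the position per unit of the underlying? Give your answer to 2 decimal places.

PV(remaining coupons) I = 2.94·e^(−0.0454·2/12) + 1.17·e^(−0.0454·9/12) = 4.0487
Current forward F = (S − I)·e^(rT) = (130.54 − 4.0487)·e^(0.0454·10/12) = 126.4913 × 1.038558 = 131.3686
Value (long) = (F − K)·e^(−rT) = (131.3686 − 139.37) × 0.962873 = -7.7043
Short position value = −(long value) = $7.70

$7.70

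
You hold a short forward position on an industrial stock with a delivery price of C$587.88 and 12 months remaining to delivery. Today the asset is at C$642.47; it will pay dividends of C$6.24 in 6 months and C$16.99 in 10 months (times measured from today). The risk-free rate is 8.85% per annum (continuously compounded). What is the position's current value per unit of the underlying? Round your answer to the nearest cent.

PV(remaining dividends) I = 6.24·e^(−0.0885·6/12) + 16.99·e^(−0.0885·10/12) = 21.7520
Current forward F = (S − I)·e^(rT) = (642.47 − 21.7520)·e^(0.0885·12/12) = 620.7180 × 1.092534 = 678.1555
Value (long) = (F − K)·e^(−rT) = (678.1555 − 587.88) × 0.915303 = 82.6294
Short position value = −(long value) = -C$82.63

-C$82.63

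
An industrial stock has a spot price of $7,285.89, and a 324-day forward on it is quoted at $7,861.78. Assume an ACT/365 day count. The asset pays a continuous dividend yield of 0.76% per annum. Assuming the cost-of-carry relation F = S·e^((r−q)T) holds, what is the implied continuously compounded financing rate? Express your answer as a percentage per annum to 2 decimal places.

9.33%

From F = S·e^((r−q)T): (r − q) = ln(F/S)/T
ln(7861.78/7285.89) = ln(1.079042) = 0.076074
(r − q) = 0.076074 / (324/365) = 0.085701
r = ln(F/S)/T + q = 0.085701 + 0.0076 = 0.093301
r = 9.33%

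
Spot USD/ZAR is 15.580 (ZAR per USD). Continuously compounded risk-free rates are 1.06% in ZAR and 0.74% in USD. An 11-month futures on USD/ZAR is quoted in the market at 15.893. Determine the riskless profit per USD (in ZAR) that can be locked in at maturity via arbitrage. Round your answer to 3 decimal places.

0.267 per USD (in ZAR)

Fair futures: F* = S·e^(carry·T), with carry = (r_ZAR − r_USD) = 0.0106 − 0.0074 = 0.0032
F* = 15.580 · e^(0.0032 × 11/12) = 15.580 · e^0.002933 = 15.580 × 1.002937 = 15.6258
Market 15.893 > fair 15.6258: forward overpriced → cash-and-carry (buy spot, short the forward).
At maturity, profit = |F_mkt − F*| = |15.893 − 15.6258| = 0.267 per USD (in ZAR)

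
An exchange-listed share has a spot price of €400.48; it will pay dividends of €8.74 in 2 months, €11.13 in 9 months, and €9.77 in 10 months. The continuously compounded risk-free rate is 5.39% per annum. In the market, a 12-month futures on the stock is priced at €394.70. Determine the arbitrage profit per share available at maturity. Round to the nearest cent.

PV(dividends) I = 8.74·e^(−0.0539·2/12) + 11.13·e^(−0.0539·9/12) + 9.77·e^(−0.0539·10/12) = 28.6918
Fair futures F* = (S − I)·e^(rT) = (400.48 − 28.6918)·e^0.053900 = 371.7882 × 1.055379 = 392.3775
Market €394.70 > fair 392.3775: forward overpriced → cash-and-carry (borrow at r, buy the stock and collect the dividends, short the forward).
Profit at T = |F_mkt − F*| = |394.70 − 392.3775| = €2.32 per share

€2.32 per share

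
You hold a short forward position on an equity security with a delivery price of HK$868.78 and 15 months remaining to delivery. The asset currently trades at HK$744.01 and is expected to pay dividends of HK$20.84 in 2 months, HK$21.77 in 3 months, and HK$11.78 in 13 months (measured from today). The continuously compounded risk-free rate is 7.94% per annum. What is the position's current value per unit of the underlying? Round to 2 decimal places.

HK$95.40

PV(remaining dividends) I = 20.84·e^(−0.0794·2/12) + 21.77·e^(−0.0794·3/12) + 11.78·e^(−0.0794·13/12) = 52.7172
Current forward F = (S − I)·e^(rT) = (744.01 − 52.7172)·e^(0.0794·15/12) = 691.2928 × 1.104342 = 763.4237
Value (long) = (F − K)·e^(−rT) = (763.4237 − 868.78) × 0.905516 = -95.4018
Short position value = −(long value) = HK$95.40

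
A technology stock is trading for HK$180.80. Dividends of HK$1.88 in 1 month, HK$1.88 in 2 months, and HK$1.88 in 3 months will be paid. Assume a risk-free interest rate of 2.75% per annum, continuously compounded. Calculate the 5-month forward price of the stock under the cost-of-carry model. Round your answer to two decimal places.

HK$177.20

PV(dividends) I = 1.88·e^(−0.0275·1/12) + 1.88·e^(−0.0275·2/12) + 1.88·e^(−0.0275·3/12)
I = 1.8757 + 1.8714 + 1.8671 = 5.6142
F = (S − I)·e^(rT) = (180.80 − 5.6142) · e^(0.0275·5/12)
= 175.1858 · e^0.011458 = 175.1858 × 1.011524 = HK$177.20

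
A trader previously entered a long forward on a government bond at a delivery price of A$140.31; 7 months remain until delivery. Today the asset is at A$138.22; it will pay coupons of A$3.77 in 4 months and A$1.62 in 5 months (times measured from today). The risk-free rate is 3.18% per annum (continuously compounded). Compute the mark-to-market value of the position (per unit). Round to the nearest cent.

-A$4.84

PV(remaining coupons) I = 3.77·e^(−0.0318·4/12) + 1.62·e^(−0.0318·5/12) = 5.3289
Current forward F = (S − I)·e^(rT) = (138.22 − 5.3289)·e^(0.0318·7/12) = 132.8911 × 1.018723 = 135.3792
Value (long) = (F − K)·e^(−rT) = (135.3792 − 140.31) × 0.981621 = -4.8402
Value = -A$4.84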